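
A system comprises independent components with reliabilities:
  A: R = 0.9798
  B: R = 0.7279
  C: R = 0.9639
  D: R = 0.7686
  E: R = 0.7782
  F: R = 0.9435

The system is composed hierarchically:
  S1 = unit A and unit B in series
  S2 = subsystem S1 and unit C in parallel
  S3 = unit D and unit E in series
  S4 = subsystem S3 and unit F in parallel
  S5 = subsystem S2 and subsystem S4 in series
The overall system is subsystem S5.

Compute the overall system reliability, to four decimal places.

0.9672

Series (A and B): 0.979800 × 0.727900 = 0.713196
Parallel ([0.713196] and C): 1 − (1 − 0.713196)(1 − 0.963900) = 0.989646
Series (D and E): 0.768600 × 0.778200 = 0.598125
Parallel ([0.598125] and F): 1 − (1 − 0.598125)(1 − 0.943500) = 0.977294
Series ([0.989646] and [0.977294]): 0.989646 × 0.977294 = 0.9672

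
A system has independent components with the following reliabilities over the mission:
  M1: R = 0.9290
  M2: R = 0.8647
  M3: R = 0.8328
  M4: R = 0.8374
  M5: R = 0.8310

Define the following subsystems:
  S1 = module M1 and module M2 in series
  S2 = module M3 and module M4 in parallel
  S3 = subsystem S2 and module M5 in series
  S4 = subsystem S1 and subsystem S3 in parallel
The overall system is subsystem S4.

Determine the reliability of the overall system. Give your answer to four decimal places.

0.9623

Series (M1 and M2): 0.929000 × 0.864700 = 0.803306
Parallel (M3 and M4): 1 − (1 − 0.832800)(1 − 0.837400) = 0.972813
Series ([0.972813] and M5): 0.972813 × 0.831000 = 0.808408
Parallel ([0.803306] and [0.808408]): 1 − (1 − 0.803306)(1 − 0.808408) = 0.9623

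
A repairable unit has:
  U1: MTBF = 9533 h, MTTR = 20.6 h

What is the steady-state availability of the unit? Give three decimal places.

0.998

A(U1) = MTBF/(MTBF+MTTR) = 9533/(9533+20.6) = 0.998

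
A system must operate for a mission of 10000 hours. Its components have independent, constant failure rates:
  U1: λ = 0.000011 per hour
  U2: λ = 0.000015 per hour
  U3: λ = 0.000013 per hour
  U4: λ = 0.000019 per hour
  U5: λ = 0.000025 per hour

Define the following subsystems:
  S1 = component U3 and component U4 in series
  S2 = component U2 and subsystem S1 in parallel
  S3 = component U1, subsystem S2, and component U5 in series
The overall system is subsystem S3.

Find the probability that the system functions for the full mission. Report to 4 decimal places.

R(U1) = exp(−0.000011 × 10000) = 0.895834
R(U2) = exp(−0.000015 × 10000) = 0.860708
R(U3) = exp(−0.000013 × 10000) = 0.878095
R(U4) = exp(−0.000019 × 10000) = 0.826959
R(U5) = exp(−0.000025 × 10000) = 0.778801
Series (U3 and U4): 0.878095 × 0.826959 = 0.726149
Parallel (U2 and [0.726149]): 1 − (1 − 0.860708)(1 − 0.726149) = 0.961855
Series (U1, [0.961855], and U5): 0.895834 × 0.961855 × 0.778801 = 0.6711

0.6711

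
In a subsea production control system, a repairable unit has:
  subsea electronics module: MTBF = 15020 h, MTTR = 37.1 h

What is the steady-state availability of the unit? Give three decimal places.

0.998

A(subsea electronics module) = MTBF/(MTBF+MTTR) = 15020/(15020+37.1) = 0.998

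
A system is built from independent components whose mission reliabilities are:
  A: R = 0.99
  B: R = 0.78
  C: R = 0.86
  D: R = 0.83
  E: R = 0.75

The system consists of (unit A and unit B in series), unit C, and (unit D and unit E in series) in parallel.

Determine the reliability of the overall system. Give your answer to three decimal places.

Series (A and B): 0.99000 × 0.78000 = 0.77220
Series (D and E): 0.83000 × 0.75000 = 0.62250
Parallel ([0.77220], C, and [0.62250]): 1 − (1 − 0.77220)(1 − 0.86000)(1 − 0.62250) = 0.988

0.988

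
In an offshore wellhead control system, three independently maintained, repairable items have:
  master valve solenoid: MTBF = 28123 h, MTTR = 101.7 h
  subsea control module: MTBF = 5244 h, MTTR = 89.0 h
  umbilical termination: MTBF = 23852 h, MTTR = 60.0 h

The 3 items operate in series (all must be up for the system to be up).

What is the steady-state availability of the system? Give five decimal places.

A(master valve solenoid) = MTBF/(MTBF+MTTR) = 28123/(28123+101.7) = 0.996397
A(subsea control module) = MTBF/(MTBF+MTTR) = 5244/(5244+89.0) = 0.983311
A(umbilical termination) = MTBF/(MTBF+MTTR) = 23852/(23852+60.0) = 0.997491
Series availability: 0.996397 × 0.983311 × 0.997491 = 0.97731

0.97731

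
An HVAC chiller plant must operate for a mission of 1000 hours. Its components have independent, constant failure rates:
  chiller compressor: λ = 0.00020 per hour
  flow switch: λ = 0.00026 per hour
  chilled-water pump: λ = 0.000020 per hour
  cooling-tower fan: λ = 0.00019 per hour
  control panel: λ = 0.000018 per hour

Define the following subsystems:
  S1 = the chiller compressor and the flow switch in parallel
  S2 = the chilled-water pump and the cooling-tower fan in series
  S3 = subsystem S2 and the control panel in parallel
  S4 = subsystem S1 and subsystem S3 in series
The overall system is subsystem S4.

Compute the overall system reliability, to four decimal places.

R(chiller compressor) = exp(−0.00020 × 1000) = 0.818731
R(flow switch) = exp(−0.00026 × 1000) = 0.771052
R(chilled-water pump) = exp(−0.000020 × 1000) = 0.980199
R(cooling-tower fan) = exp(−0.00019 × 1000) = 0.826959
R(control panel) = exp(−0.000018 × 1000) = 0.982161
Parallel (chiller compressor and flow switch): 1 − (1 − 0.818731)(1 − 0.771052) = 0.958499
Series (chilled-water pump and cooling-tower fan): 0.980199 × 0.826959 = 0.810584
Parallel ([0.810584] and control panel): 1 − (1 − 0.810584)(1 − 0.982161) = 0.996621
Series ([0.958499] and [0.996621]): 0.958499 × 0.996621 = 0.9553

0.9553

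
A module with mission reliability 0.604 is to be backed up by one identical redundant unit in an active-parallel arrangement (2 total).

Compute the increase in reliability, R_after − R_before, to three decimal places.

0.239

R_before = 0.604
R_after = 1 − (1 − 0.604)^2 = 0.843
ΔR = 0.843 − 0.604 = 0.239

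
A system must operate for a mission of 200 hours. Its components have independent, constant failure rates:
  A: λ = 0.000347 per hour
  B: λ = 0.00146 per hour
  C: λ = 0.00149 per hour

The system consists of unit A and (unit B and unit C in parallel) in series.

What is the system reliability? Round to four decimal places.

R(A) = exp(−0.000347 × 200) = 0.932953
R(B) = exp(−0.00146 × 200) = 0.746769
R(C) = exp(−0.00149 × 200) = 0.742301
Parallel (B and C): 1 − (1 − 0.746769)(1 − 0.742301) = 0.934743
Series (A and [0.934743]): 0.932953 × 0.934743 = 0.8721

0.8721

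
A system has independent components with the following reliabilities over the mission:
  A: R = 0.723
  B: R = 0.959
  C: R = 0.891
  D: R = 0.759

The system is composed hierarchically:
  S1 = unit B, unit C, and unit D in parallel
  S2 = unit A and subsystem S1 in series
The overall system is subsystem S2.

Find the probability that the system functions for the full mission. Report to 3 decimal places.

0.722

Parallel (B, C, and D): 1 − (1 − 0.95900)(1 − 0.89100)(1 − 0.75900) = 0.99892
Series (A and [0.99892]): 0.72300 × 0.99892 = 0.722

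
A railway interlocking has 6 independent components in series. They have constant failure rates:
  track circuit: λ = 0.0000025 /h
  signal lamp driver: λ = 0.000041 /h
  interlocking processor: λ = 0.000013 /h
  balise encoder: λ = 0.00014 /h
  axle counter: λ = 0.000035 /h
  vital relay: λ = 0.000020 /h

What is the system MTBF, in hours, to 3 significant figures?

Series of exponential components: λ_sys = Σ λ_i
λ_sys = 0.0000025 + 0.000041 + 0.000013 + 0.00014 + 0.000035 + 0.000020 = 2.5150e-04 /h
MTBF = 1 / λ_sys = 3980 h

3980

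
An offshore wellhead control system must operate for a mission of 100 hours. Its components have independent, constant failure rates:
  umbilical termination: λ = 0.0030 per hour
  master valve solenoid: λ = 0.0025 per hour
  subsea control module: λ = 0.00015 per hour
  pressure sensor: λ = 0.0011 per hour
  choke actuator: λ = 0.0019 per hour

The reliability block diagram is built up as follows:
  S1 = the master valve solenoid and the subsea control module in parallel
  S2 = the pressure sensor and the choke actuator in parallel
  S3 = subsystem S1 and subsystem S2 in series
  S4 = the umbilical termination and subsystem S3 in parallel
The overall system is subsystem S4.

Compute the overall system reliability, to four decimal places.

R(umbilical termination) = exp(−0.0030 × 100) = 0.740818
R(master valve solenoid) = exp(−0.0025 × 100) = 0.778801
R(subsea control module) = exp(−0.00015 × 100) = 0.985112
R(pressure sensor) = exp(−0.0011 × 100) = 0.895834
R(choke actuator) = exp(−0.0019 × 100) = 0.826959
Parallel (master valve solenoid and subsea control module): 1 − (1 − 0.778801)(1 − 0.985112) = 0.996707
Parallel (pressure sensor and choke actuator): 1 − (1 − 0.895834)(1 − 0.826959) = 0.981975
Series ([0.996707] and [0.981975]): 0.996707 × 0.981975 = 0.978741
Parallel (umbilical termination and [0.978741]): 1 − (1 − 0.740818)(1 − 0.978741) = 0.9945

0.9945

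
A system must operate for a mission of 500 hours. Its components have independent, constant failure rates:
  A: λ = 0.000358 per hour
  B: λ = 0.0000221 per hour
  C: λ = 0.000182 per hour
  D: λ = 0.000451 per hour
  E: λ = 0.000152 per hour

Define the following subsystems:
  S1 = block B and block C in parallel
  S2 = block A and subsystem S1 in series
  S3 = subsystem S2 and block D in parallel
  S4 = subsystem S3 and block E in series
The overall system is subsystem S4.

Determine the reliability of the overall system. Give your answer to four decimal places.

0.8960

R(A) = exp(−0.000358 × 500) = 0.836106
R(B) = exp(−0.0000221 × 500) = 0.989011
R(C) = exp(−0.000182 × 500) = 0.913018
R(D) = exp(−0.000451 × 500) = 0.798117
R(E) = exp(−0.000152 × 500) = 0.926816
Parallel (B and C): 1 − (1 − 0.989011)(1 − 0.913018) = 0.999044
Series (A and [0.999044]): 0.836106 × 0.999044 = 0.835307
Parallel ([0.835307] and D): 1 − (1 − 0.835307)(1 − 0.798117) = 0.966751
Series ([0.966751] and E): 0.966751 × 0.926816 = 0.8960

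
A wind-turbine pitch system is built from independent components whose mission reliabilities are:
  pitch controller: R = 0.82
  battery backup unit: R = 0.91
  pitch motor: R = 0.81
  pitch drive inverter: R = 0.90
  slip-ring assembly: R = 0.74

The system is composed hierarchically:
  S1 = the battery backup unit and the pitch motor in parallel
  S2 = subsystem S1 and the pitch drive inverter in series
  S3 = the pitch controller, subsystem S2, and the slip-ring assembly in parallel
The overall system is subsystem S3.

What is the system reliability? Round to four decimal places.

Parallel (battery backup unit and pitch motor): 1 − (1 − 0.910000)(1 − 0.810000) = 0.982900
Series ([0.982900] and pitch drive inverter): 0.982900 × 0.900000 = 0.884610
Parallel (pitch controller, [0.884610], and slip-ring assembly): 1 − (1 − 0.820000)(1 − 0.884610)(1 − 0.740000) = 0.9946

0.9946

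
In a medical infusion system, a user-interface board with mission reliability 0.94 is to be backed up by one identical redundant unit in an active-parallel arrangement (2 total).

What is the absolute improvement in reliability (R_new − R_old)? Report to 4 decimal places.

0.0564

R_before = 0.94
R_after = 1 − (1 − 0.94)^2 = 0.9964
ΔR = 0.9964 − 0.94 = 0.0564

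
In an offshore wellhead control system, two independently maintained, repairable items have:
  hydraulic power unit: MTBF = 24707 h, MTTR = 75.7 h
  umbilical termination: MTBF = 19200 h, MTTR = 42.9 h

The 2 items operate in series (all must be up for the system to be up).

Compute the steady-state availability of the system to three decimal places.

0.995

A(hydraulic power unit) = MTBF/(MTBF+MTTR) = 24707/(24707+75.7) = 0.996945
A(umbilical termination) = MTBF/(MTBF+MTTR) = 19200/(19200+42.9) = 0.997771
Series availability: 0.996945 × 0.997771 = 0.995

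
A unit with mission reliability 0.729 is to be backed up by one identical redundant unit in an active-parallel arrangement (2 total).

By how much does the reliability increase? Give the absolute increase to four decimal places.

0.1976

R_before = 0.729
R_after = 1 − (1 − 0.729)^2 = 0.9266
ΔR = 0.9266 − 0.729 = 0.1976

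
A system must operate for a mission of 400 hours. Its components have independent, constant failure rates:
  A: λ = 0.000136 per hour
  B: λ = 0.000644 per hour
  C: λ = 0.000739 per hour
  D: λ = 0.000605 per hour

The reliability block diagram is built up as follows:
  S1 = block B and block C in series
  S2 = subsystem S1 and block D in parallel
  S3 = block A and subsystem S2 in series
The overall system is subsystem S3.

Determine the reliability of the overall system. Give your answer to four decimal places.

0.8606

R(A) = exp(−0.000136 × 400) = 0.947053
R(B) = exp(−0.000644 × 400) = 0.772904
R(C) = exp(−0.000739 × 400) = 0.744085
R(D) = exp(−0.000605 × 400) = 0.785056
Series (B and C): 0.772904 × 0.744085 = 0.575106
Parallel ([0.575106] and D): 1 − (1 − 0.575106)(1 − 0.785056) = 0.908672
Series (A and [0.908672]): 0.947053 × 0.908672 = 0.8606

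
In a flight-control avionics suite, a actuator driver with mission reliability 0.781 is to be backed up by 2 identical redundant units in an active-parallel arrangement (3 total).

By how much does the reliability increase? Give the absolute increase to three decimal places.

0.208

R_before = 0.781
R_after = 1 − (1 − 0.781)^3 = 0.989
ΔR = 0.989 − 0.781 = 0.208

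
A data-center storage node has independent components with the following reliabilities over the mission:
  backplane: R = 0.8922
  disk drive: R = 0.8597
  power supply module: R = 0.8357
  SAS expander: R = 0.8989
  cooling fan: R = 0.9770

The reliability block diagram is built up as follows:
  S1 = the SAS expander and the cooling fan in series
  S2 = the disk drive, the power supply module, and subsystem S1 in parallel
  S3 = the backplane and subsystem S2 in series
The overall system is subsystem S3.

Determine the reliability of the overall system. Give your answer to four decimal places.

Series (SAS expander and cooling fan): 0.898900 × 0.977000 = 0.878225
Parallel (disk drive, power supply module, and [0.878225]): 1 − (1 − 0.859700)(1 − 0.835700)(1 − 0.878225) = 0.997193
Series (backplane and [0.997193]): 0.892200 × 0.997193 = 0.8897

0.8897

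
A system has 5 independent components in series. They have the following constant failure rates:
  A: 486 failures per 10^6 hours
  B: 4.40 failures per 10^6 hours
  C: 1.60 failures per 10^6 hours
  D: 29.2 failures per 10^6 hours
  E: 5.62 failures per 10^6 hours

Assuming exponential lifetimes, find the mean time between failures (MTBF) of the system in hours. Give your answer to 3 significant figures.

Series of exponential components: λ_sys = Σ λ_i
λ_sys = 0.000486 + 0.00000440 + 0.00000160 + 0.0000292 + 0.00000562 = 5.2682e-04 /h
MTBF = 1 / λ_sys = 1900 h

1900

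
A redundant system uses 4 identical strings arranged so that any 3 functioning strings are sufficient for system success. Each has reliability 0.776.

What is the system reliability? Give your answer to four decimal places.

R = Σ_{i=3}^{4} C(4,i) p^i (1−p)^{4−i} with p = 0.776
C(4,3)·0.776^3·0.224^1 = 0.418691
C(4,4)·0.776^4·0.224^0 = 0.362616
Sum = 0.7813

0.7813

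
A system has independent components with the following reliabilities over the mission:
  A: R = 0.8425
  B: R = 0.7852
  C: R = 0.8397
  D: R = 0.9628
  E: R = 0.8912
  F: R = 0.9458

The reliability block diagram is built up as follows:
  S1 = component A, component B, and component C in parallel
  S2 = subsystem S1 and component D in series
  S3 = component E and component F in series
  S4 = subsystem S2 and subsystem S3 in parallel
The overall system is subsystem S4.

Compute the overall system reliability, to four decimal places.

0.9933

Parallel (A, B, and C): 1 − (1 − 0.842500)(1 − 0.785200)(1 − 0.839700) = 0.994577
Series ([0.994577] and D): 0.994577 × 0.962800 = 0.957579
Series (E and F): 0.891200 × 0.945800 = 0.842897
Parallel ([0.957579] and [0.842897]): 1 − (1 − 0.957579)(1 − 0.842897) = 0.9933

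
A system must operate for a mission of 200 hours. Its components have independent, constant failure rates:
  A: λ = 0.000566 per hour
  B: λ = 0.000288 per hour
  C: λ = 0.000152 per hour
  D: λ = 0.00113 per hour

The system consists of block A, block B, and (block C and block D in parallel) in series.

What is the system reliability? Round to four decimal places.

R(A) = exp(−0.000566 × 200) = 0.892972
R(B) = exp(−0.000288 × 200) = 0.944027
R(C) = exp(−0.000152 × 200) = 0.970057
R(D) = exp(−0.00113 × 200) = 0.797718
Parallel (C and D): 1 − (1 − 0.970057)(1 − 0.797718) = 0.993943
Series (A, B, and [0.993943]): 0.892972 × 0.944027 × 0.993943 = 0.8379

0.8379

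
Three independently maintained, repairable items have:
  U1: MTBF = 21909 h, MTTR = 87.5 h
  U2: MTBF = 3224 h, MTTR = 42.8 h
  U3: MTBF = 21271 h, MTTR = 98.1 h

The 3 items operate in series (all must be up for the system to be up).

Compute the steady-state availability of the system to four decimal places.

0.9785

A(U1) = MTBF/(MTBF+MTTR) = 21909/(21909+87.5) = 0.996022
A(U2) = MTBF/(MTBF+MTTR) = 3224/(3224+42.8) = 0.986898
A(U3) = MTBF/(MTBF+MTTR) = 21271/(21271+98.1) = 0.995409
Series availability: 0.996022 × 0.986898 × 0.995409 = 0.9785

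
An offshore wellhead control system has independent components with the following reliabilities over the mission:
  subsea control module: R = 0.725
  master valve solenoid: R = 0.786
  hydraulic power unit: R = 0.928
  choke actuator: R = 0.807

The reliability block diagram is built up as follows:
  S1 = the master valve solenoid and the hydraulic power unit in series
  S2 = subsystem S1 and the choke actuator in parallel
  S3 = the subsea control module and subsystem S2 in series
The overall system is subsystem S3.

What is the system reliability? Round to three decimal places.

Series (master valve solenoid and hydraulic power unit): 0.78600 × 0.92800 = 0.72941
Parallel ([0.72941] and choke actuator): 1 − (1 − 0.72941)(1 − 0.80700) = 0.94778
Series (subsea control module and [0.94778]): 0.72500 × 0.94778 = 0.687

0.687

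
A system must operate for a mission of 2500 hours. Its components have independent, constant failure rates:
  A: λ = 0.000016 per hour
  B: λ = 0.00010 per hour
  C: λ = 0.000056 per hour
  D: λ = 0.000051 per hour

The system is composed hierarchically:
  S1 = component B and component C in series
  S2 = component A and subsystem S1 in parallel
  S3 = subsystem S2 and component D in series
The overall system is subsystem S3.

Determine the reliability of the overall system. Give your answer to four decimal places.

0.8691

R(A) = exp(−0.000016 × 2500) = 0.960789
R(B) = exp(−0.00010 × 2500) = 0.778801
R(C) = exp(−0.000056 × 2500) = 0.869358
R(D) = exp(−0.000051 × 2500) = 0.880293
Series (B and C): 0.778801 × 0.869358 = 0.677057
Parallel (A and [0.677057]): 1 − (1 − 0.960789)(1 − 0.677057) = 0.987337
Series ([0.987337] and D): 0.987337 × 0.880293 = 0.8691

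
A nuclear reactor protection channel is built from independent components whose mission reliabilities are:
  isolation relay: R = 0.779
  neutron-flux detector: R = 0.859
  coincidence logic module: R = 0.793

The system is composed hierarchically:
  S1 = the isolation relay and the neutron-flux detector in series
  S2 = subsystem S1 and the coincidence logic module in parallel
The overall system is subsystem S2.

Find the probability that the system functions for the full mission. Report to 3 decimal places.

0.932

Series (isolation relay and neutron-flux detector): 0.77900 × 0.85900 = 0.66916
Parallel ([0.66916] and coincidence logic module): 1 − (1 − 0.66916)(1 − 0.79300) = 0.932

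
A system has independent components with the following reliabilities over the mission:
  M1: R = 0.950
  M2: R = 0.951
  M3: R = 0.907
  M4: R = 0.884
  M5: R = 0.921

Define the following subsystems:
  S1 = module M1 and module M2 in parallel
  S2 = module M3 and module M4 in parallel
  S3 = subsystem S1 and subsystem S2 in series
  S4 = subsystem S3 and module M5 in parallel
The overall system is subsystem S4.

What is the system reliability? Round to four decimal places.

Parallel (M1 and M2): 1 − (1 − 0.950000)(1 − 0.951000) = 0.997550
Parallel (M3 and M4): 1 − (1 − 0.907000)(1 − 0.884000) = 0.989212
Series ([0.997550] and [0.989212]): 0.997550 × 0.989212 = 0.986788
Parallel ([0.986788] and M5): 1 − (1 − 0.986788)(1 − 0.921000) = 0.9990

0.9990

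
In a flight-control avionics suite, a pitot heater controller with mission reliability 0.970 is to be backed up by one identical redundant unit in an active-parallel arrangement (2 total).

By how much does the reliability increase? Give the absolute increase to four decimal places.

R_before = 0.970
R_after = 1 − (1 − 0.970)^2 = 0.9991
ΔR = 0.9991 − 0.970 = 0.0291

0.0291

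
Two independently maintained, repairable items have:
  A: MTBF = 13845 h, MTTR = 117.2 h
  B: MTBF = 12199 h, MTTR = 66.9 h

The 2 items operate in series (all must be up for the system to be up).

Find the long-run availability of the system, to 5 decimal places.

0.98620

A(A) = MTBF/(MTBF+MTTR) = 13845/(13845+117.2) = 0.991606
A(B) = MTBF/(MTBF+MTTR) = 12199/(12199+66.9) = 0.994546
Series availability: 0.991606 × 0.994546 = 0.98620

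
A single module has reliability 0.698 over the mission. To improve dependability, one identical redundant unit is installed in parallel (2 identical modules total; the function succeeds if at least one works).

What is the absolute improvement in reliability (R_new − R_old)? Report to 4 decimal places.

R_before = 0.698
R_after = 1 − (1 − 0.698)^2 = 0.9088
ΔR = 0.9088 − 0.698 = 0.2108

0.2108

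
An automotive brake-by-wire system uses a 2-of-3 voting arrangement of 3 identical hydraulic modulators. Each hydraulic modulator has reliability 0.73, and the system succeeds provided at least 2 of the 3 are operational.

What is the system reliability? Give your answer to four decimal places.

0.8207

R = Σ_{i=2}^{3} C(3,i) p^i (1−p)^{3−i} with p = 0.73
C(3,2)·0.73^2·0.27^1 = 0.431649
C(3,3)·0.73^3·0.27^0 = 0.389017
Sum = 0.8207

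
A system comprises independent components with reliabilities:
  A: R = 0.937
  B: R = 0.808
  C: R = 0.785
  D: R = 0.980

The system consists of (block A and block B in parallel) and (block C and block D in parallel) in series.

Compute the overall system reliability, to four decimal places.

Parallel (A and B): 1 − (1 − 0.937000)(1 − 0.808000) = 0.987904
Parallel (C and D): 1 − (1 − 0.785000)(1 − 0.980000) = 0.995700
Series ([0.987904] and [0.995700]): 0.987904 × 0.995700 = 0.9837

0.9837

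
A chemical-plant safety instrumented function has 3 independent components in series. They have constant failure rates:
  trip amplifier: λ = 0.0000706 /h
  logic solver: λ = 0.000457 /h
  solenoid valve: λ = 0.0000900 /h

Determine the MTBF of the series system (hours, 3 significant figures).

1620

Series of exponential components: λ_sys = Σ λ_i
λ_sys = 0.0000706 + 0.000457 + 0.0000900 = 6.1760e-04 /h
MTBF = 1 / λ_sys = 1620 h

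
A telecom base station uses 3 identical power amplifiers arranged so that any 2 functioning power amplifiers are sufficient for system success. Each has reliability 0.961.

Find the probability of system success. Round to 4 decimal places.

0.9956

R = Σ_{i=2}^{3} C(3,i) p^i (1−p)^{3−i} with p = 0.961
C(3,2)·0.961^2·0.039^1 = 0.108052
C(3,3)·0.961^3·0.039^0 = 0.887504
Sum = 0.9956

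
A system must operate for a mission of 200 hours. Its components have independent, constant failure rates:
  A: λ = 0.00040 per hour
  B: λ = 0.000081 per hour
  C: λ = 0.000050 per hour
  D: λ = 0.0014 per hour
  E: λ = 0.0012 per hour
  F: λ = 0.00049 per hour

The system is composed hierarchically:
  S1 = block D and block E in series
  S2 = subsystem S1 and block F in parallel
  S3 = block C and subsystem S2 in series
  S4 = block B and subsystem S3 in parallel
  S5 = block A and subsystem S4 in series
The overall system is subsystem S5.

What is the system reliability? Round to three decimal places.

0.922

R(A) = exp(−0.00040 × 200) = 0.92312
R(B) = exp(−0.000081 × 200) = 0.98393
R(C) = exp(−0.000050 × 200) = 0.99005
R(D) = exp(−0.0014 × 200) = 0.75578
R(E) = exp(−0.0012 × 200) = 0.78663
R(F) = exp(−0.00049 × 200) = 0.90665
Series (D and E): 0.75578 × 0.78663 = 0.59452
Parallel ([0.59452] and F): 1 − (1 − 0.59452)(1 − 0.90665) = 0.96215
Series (C and [0.96215]): 0.99005 × 0.96215 = 0.95258
Parallel (B and [0.95258]): 1 − (1 − 0.98393)(1 − 0.95258) = 0.99924
Series (A and [0.99924]): 0.92312 × 0.99924 = 0.922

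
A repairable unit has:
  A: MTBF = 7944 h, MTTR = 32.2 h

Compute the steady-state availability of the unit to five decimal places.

A(A) = MTBF/(MTBF+MTTR) = 7944/(7944+32.2) = 0.99596

0.99596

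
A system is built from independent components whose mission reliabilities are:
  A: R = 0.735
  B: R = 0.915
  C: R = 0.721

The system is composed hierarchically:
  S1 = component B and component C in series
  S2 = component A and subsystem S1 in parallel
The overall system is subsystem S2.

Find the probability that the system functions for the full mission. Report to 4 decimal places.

Series (B and C): 0.915000 × 0.721000 = 0.659715
Parallel (A and [0.659715]): 1 − (1 − 0.735000)(1 − 0.659715) = 0.9098

0.9098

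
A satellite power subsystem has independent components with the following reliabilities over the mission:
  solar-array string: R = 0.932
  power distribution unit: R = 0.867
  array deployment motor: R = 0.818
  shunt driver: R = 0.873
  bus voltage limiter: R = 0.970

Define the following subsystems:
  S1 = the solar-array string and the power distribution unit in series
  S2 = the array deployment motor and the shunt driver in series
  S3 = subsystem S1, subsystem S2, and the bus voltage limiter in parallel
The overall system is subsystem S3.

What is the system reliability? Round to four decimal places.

Series (solar-array string and power distribution unit): 0.932000 × 0.867000 = 0.808044
Series (array deployment motor and shunt driver): 0.818000 × 0.873000 = 0.714114
Parallel ([0.808044], [0.714114], and bus voltage limiter): 1 − (1 − 0.808044)(1 − 0.714114)(1 − 0.970000) = 0.9984

0.9984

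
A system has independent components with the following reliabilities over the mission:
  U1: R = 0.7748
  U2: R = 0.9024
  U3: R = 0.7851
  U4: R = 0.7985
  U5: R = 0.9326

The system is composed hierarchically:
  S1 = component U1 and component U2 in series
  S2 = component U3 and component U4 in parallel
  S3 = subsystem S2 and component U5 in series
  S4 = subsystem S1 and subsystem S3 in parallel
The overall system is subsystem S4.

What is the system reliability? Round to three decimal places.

0.968

Series (U1 and U2): 0.77480 × 0.90240 = 0.69918
Parallel (U3 and U4): 1 − (1 − 0.78510)(1 − 0.79850) = 0.95670
Series ([0.95670] and U5): 0.95670 × 0.93260 = 0.89222
Parallel ([0.69918] and [0.89222]): 1 − (1 − 0.69918)(1 − 0.89222) = 0.968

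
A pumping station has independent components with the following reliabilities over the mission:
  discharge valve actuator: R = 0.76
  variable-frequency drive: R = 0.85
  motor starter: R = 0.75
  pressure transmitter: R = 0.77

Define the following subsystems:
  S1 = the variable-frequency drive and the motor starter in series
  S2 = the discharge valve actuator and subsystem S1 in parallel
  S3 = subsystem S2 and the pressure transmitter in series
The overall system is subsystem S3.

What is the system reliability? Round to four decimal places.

0.7030

Series (variable-frequency drive and motor starter): 0.850000 × 0.750000 = 0.637500
Parallel (discharge valve actuator and [0.637500]): 1 − (1 − 0.760000)(1 − 0.637500) = 0.913000
Series ([0.913000] and pressure transmitter): 0.913000 × 0.770000 = 0.7030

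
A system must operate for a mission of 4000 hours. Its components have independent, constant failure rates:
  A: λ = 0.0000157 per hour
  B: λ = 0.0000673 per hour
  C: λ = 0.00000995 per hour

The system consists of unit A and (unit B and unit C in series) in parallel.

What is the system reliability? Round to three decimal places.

R(A) = exp(−0.0000157 × 4000) = 0.93913
R(B) = exp(−0.0000673 × 4000) = 0.76399
R(C) = exp(−0.00000995 × 4000) = 0.96098
Series (B and C): 0.76399 × 0.96098 = 0.73418
Parallel (A and [0.73418]): 1 − (1 − 0.93913)(1 − 0.73418) = 0.984

0.984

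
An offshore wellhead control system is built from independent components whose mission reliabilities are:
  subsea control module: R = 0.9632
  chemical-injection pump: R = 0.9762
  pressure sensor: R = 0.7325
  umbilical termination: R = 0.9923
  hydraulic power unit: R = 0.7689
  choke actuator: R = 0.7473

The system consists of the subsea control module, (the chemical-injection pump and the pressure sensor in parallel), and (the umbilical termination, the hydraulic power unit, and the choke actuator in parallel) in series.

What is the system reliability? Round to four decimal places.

Parallel (chemical-injection pump and pressure sensor): 1 − (1 − 0.976200)(1 − 0.732500) = 0.993634
Parallel (umbilical termination, hydraulic power unit, and choke actuator): 1 − (1 − 0.992300)(1 − 0.768900)(1 − 0.747300) = 0.999550
Series (subsea control module, [0.993634], and [0.999550]): 0.963200 × 0.993634 × 0.999550 = 0.9566

0.9566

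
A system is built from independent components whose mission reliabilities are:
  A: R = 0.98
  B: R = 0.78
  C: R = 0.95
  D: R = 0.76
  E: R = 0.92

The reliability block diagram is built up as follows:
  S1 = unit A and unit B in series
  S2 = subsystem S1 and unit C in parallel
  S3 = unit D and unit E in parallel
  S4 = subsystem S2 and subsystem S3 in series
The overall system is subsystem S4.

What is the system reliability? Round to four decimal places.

Series (A and B): 0.980000 × 0.780000 = 0.764400
Parallel ([0.764400] and C): 1 − (1 − 0.764400)(1 − 0.950000) = 0.988220
Parallel (D and E): 1 − (1 − 0.760000)(1 − 0.920000) = 0.980800
Series ([0.988220] and [0.980800]): 0.988220 × 0.980800 = 0.9692

0.9692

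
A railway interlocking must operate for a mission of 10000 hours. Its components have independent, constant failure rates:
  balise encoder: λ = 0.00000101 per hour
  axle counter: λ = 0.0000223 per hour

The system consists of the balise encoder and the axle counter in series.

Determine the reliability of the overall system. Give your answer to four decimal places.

R(balise encoder) = exp(−0.00000101 × 10000) = 0.989951
R(axle counter) = exp(−0.0000223 × 10000) = 0.800115
Series (balise encoder and axle counter): 0.989951 × 0.800115 = 0.7921

0.7921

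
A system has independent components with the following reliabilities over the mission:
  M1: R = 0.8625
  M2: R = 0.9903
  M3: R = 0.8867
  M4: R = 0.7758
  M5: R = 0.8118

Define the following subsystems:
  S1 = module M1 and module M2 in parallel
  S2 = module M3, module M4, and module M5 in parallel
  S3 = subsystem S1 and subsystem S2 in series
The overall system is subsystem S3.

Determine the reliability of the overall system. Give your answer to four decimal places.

Parallel (M1 and M2): 1 − (1 − 0.862500)(1 − 0.990300) = 0.998666
Parallel (M3, M4, and M5): 1 − (1 − 0.886700)(1 − 0.775800)(1 − 0.811800) = 0.995219
Series ([0.998666] and [0.995219]): 0.998666 × 0.995219 = 0.9939

0.9939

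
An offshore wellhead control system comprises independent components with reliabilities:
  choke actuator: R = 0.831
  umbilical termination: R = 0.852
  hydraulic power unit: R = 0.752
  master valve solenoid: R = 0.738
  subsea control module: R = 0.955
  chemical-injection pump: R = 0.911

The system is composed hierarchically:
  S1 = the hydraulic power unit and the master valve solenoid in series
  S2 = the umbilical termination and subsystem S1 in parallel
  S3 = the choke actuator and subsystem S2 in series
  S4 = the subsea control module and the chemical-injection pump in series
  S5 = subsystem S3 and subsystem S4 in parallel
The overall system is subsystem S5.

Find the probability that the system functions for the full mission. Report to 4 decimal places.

0.9709

Series (hydraulic power unit and master valve solenoid): 0.752000 × 0.738000 = 0.554976
Parallel (umbilical termination and [0.554976]): 1 − (1 − 0.852000)(1 − 0.554976) = 0.934136
Series (choke actuator and [0.934136]): 0.831000 × 0.934136 = 0.776267
Series (subsea control module and chemical-injection pump): 0.955000 × 0.911000 = 0.870005
Parallel ([0.776267] and [0.870005]): 1 − (1 − 0.776267)(1 − 0.870005) = 0.9709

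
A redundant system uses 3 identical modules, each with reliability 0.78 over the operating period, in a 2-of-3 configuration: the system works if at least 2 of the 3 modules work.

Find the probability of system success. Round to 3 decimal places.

R = Σ_{i=2}^{3} C(3,i) p^i (1−p)^{3−i} with p = 0.78
C(3,2)·0.78^2·0.22^1 = 0.40154
C(3,3)·0.78^3·0.22^0 = 0.47455
Sum = 0.876

0.876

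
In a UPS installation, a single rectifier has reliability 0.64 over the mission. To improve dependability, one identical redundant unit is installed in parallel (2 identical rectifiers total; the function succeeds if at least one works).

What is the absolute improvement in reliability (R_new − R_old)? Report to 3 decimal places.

R_before = 0.64
R_after = 1 − (1 − 0.64)^2 = 0.870
ΔR = 0.870 − 0.64 = 0.230

0.230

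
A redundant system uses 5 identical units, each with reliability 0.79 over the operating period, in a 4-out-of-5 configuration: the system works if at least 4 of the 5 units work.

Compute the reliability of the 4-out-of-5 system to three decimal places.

R = Σ_{i=4}^{5} C(5,i) p^i (1−p)^{5−i} with p = 0.79
C(5,4)·0.79^4·0.21^1 = 0.40898
C(5,5)·0.79^5·0.21^0 = 0.30771
Sum = 0.717

0.717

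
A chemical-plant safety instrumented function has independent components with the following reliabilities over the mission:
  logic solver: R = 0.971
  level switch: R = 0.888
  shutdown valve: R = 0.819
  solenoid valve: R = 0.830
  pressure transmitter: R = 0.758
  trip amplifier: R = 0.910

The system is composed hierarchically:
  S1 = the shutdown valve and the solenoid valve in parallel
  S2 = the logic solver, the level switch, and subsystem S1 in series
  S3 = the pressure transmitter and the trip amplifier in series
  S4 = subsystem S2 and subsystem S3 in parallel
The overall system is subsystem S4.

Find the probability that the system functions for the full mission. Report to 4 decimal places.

Parallel (shutdown valve and solenoid valve): 1 − (1 − 0.819000)(1 − 0.830000) = 0.969230
Series (logic solver, level switch, and [0.969230]): 0.971000 × 0.888000 × 0.969230 = 0.835717
Series (pressure transmitter and trip amplifier): 0.758000 × 0.910000 = 0.689780
Parallel ([0.835717] and [0.689780]): 1 − (1 − 0.835717)(1 − 0.689780) = 0.9490

0.9490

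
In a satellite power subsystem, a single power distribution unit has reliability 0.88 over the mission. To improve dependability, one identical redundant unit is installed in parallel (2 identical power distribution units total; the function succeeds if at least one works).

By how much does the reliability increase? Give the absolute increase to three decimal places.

R_before = 0.88
R_after = 1 − (1 − 0.88)^2 = 0.986
ΔR = 0.986 − 0.88 = 0.106

0.106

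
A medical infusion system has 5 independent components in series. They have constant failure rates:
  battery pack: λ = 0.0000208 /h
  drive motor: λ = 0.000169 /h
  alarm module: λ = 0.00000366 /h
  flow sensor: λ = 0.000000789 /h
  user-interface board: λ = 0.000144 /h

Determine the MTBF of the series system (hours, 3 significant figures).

2960

Series of exponential components: λ_sys = Σ λ_i
λ_sys = 0.0000208 + 0.000169 + 0.00000366 + 0.000000789 + 0.000144 = 3.3825e-04 /h
MTBF = 1 / λ_sys = 2960 h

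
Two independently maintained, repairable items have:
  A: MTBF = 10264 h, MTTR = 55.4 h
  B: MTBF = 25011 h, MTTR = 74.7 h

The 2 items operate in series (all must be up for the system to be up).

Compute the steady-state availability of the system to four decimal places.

0.9917

A(A) = MTBF/(MTBF+MTTR) = 10264/(10264+55.4) = 0.994631
A(B) = MTBF/(MTBF+MTTR) = 25011/(25011+74.7) = 0.997022
Series availability: 0.994631 × 0.997022 = 0.9917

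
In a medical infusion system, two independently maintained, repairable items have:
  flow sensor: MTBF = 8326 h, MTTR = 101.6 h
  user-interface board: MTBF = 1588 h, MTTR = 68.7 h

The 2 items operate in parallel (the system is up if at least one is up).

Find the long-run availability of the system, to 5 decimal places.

0.99950

A(flow sensor) = MTBF/(MTBF+MTTR) = 8326/(8326+101.6) = 0.987944
A(user-interface board) = MTBF/(MTBF+MTTR) = 1588/(1588+68.7) = 0.958532
Parallel availability: 1 − (1 − 0.987944)(1 − 0.958532) = 0.99950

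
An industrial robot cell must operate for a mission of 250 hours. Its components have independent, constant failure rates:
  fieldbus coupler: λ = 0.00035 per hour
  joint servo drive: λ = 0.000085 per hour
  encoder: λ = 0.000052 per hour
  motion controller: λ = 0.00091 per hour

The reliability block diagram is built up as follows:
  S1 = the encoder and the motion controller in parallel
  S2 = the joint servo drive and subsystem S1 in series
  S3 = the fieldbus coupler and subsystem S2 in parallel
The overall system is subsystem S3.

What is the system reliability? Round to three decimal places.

R(fieldbus coupler) = exp(−0.00035 × 250) = 0.91622
R(joint servo drive) = exp(−0.000085 × 250) = 0.97897
R(encoder) = exp(−0.000052 × 250) = 0.98708
R(motion controller) = exp(−0.00091 × 250) = 0.79652
Parallel (encoder and motion controller): 1 − (1 − 0.98708)(1 − 0.79652) = 0.99737
Series (joint servo drive and [0.99737]): 0.97897 × 0.99737 = 0.97640
Parallel (fieldbus coupler and [0.97640]): 1 − (1 − 0.91622)(1 − 0.97640) = 0.998

0.998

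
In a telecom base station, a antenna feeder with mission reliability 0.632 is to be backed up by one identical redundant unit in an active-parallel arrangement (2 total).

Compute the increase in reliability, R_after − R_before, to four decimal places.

0.2326

R_before = 0.632
R_after = 1 − (1 − 0.632)^2 = 0.8646
ΔR = 0.8646 − 0.632 = 0.2326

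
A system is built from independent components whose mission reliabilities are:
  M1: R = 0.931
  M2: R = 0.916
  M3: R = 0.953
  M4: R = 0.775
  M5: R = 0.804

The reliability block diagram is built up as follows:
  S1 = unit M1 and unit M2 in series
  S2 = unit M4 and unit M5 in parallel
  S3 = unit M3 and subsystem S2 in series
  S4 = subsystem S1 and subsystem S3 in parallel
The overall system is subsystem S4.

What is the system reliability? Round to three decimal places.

0.987

Series (M1 and M2): 0.93100 × 0.91600 = 0.85280
Parallel (M4 and M5): 1 − (1 − 0.77500)(1 − 0.80400) = 0.95590
Series (M3 and [0.95590]): 0.95300 × 0.95590 = 0.91097
Parallel ([0.85280] and [0.91097]): 1 − (1 − 0.85280)(1 − 0.91097) = 0.987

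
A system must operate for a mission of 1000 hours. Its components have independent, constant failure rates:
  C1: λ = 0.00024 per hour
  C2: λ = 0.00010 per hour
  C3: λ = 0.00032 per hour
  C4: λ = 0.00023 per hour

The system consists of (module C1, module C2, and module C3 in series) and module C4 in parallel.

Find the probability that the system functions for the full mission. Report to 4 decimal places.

0.9007

R(C1) = exp(−0.00024 × 1000) = 0.786628
R(C2) = exp(−0.00010 × 1000) = 0.904837
R(C3) = exp(−0.00032 × 1000) = 0.726149
R(C4) = exp(−0.00023 × 1000) = 0.794534
Series (C1, C2, and C3): 0.786628 × 0.904837 × 0.726149 = 0.516851
Parallel ([0.516851] and C4): 1 − (1 − 0.516851)(1 − 0.794534) = 0.9007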